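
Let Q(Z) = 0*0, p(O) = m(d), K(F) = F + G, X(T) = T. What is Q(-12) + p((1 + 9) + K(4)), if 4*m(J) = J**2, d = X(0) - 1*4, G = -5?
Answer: 4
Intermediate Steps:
K(F) = -5 + F (K(F) = F - 5 = -5 + F)
d = -4 (d = 0 - 1*4 = 0 - 4 = -4)
m(J) = J**2/4
p(O) = 4 (p(O) = (1/4)*(-4)**2 = (1/4)*16 = 4)
Q(Z) = 0
Q(-12) + p((1 + 9) + K(4)) = 0 + 4 = 4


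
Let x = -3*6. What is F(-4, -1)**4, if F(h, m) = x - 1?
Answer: 130321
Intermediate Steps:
x = -18
F(h, m) = -19 (F(h, m) = -18 - 1 = -19)
F(-4, -1)**4 = (-19)**4 = 130321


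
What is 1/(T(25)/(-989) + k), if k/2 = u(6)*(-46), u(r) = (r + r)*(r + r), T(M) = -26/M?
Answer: -24725/327556774 ≈ -7.5483e-5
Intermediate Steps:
u(r) = 4*r² (u(r) = (2*r)*(2*r) = 4*r²)
k = -13248 (k = 2*((4*6²)*(-46)) = 2*((4*36)*(-46)) = 2*(144*(-46)) = 2*(-6624) = -13248)
1/(T(25)/(-989) + k) = 1/(-26/25/(-989) - 13248) = 1/(-26*1/25*(-1/989) - 13248) = 1/(-26/25*(-1/989) - 13248) = 1/(26/24725 - 13248) = 1/(-327556774/24725) = -24725/327556774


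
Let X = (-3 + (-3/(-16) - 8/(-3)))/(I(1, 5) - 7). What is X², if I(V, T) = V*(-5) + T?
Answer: 1/2304 ≈ 0.00043403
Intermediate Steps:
I(V, T) = T - 5*V (I(V, T) = -5*V + T = T - 5*V)
X = 1/48 (X = (-3 + (-3/(-16) - 8/(-3)))/((5 - 5*1) - 7) = (-3 + (-3*(-1/16) - 8*(-⅓)))/((5 - 5) - 7) = (-3 + (3/16 + 8/3))/(0 - 7) = (-3 + 137/48)/(-7) = -7/48*(-⅐) = 1/48 ≈ 0.020833)
X² = (1/48)² = 1/2304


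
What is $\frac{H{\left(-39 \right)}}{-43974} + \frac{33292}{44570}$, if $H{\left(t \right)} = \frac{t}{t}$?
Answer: $\frac{731968919}{979960590} \approx 0.74694$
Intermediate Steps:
$H{\left(t \right)} = 1$
$\frac{H{\left(-39 \right)}}{-43974} + \frac{33292}{44570} = 1 \frac{1}{-43974} + \frac{33292}{44570} = 1 \left(- \frac{1}{43974}\right) + 33292 \cdot \frac{1}{44570} = - \frac{1}{43974} + \frac{16646}{22285} = \frac{731968919}{979960590}$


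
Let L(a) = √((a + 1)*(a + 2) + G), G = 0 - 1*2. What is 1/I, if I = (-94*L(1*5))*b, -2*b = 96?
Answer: √10/90240 ≈ 3.5043e-5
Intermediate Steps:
b = -48 (b = -½*96 = -48)
G = -2 (G = 0 - 2 = -2)
L(a) = √(-2 + (1 + a)*(2 + a)) (L(a) = √((a + 1)*(a + 2) - 2) = √((1 + a)*(2 + a) - 2) = √(-2 + (1 + a)*(2 + a)))
I = 9024*√10 (I = -94*√5*√(3 + 1*5)*(-48) = -94*√5*√(3 + 5)*(-48) = -94*2*√10*(-48) = -188*√10*(-48) = 9024*√10 ≈ 28536.)
1/I = 1/(9024*√10) = √10/90240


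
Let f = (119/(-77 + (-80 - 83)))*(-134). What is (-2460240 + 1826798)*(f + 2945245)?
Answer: -111941038213933/60 ≈ -1.8657e+12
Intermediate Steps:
f = 7973/120 (f = (119/(-77 - 163))*(-134) = (119/(-240))*(-134) = (119*(-1/240))*(-134) = -119/240*(-134) = 7973/120 ≈ 66.442)
(-2460240 + 1826798)*(f + 2945245) = (-2460240 + 1826798)*(7973/120 + 2945245) = -633442*353437373/120 = -111941038213933/60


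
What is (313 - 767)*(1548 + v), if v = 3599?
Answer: -2336738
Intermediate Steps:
(313 - 767)*(1548 + v) = (313 - 767)*(1548 + 3599) = -454*5147 = -2336738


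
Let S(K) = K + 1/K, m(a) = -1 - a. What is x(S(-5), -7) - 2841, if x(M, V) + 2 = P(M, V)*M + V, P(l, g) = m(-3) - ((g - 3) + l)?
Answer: -73486/25 ≈ -2939.4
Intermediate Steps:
P(l, g) = 5 - g - l (P(l, g) = (-1 - 1*(-3)) - ((g - 3) + l) = (-1 + 3) - ((-3 + g) + l) = 2 - (-3 + g + l) = 2 + (3 - g - l) = 5 - g - l)
x(M, V) = -2 + V + M*(5 - M - V) (x(M, V) = -2 + ((5 - V - M)*M + V) = -2 + ((5 - M - V)*M + V) = -2 + (M*(5 - M - V) + V) = -2 + (V + M*(5 - M - V)) = -2 + V + M*(5 - M - V))
x(S(-5), -7) - 2841 = (-2 - 7 - (-5 + 1/(-5))*(-5 + (-5 + 1/(-5)) - 7)) - 2841 = (-2 - 7 - (-5 - ⅕)*(-5 + (-5 - ⅕) - 7)) - 2841 = (-2 - 7 - 1*(-26/5)*(-5 - 26/5 - 7)) - 2841 = (-2 - 7 - 1*(-26/5)*(-86/5)) - 2841 = (-2 - 7 - 2236/25) - 2841 = -2461/25 - 2841 = -73486/25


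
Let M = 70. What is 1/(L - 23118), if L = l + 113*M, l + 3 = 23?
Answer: -1/15188 ≈ -6.5841e-5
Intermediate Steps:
l = 20 (l = -3 + 23 = 20)
L = 7930 (L = 20 + 113*70 = 20 + 7910 = 7930)
1/(L - 23118) = 1/(7930 - 23118) = 1/(-15188) = -1/15188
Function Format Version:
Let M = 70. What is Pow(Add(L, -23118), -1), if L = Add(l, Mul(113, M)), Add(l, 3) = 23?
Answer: Rational(-1, 15188) ≈ -6.5841e-5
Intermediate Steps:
l = 20 (l = Add(-3, 23) = 20)
L = 7930 (L = Add(20, Mul(113, 70)) = Add(20, 7910) = 7930)
Pow(Add(L, -23118), -1) = Pow(Add(7930, -23118), -1) = Pow(-15188, -1) = Rational(-1, 15188)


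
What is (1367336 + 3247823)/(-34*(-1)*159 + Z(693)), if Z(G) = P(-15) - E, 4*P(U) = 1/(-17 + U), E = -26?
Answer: 590740352/695295 ≈ 849.63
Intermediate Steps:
P(U) = 1/(4*(-17 + U))
Z(G) = 3327/128 (Z(G) = 1/(4*(-17 - 15)) - 1*(-26) = (1/4)/(-32) + 26 = (1/4)*(-1/32) + 26 = -1/128 + 26 = 3327/128)
(1367336 + 3247823)/(-34*(-1)*159 + Z(693)) = (1367336 + 3247823)/(-34*(-1)*159 + 3327/128) = 4615159/(34*159 + 3327/128) = 4615159/(5406 + 3327/128) = 4615159/(695295/128) = 4615159*(128/695295) = 590740352/695295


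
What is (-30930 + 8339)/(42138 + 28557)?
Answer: -22591/70695 ≈ -0.31956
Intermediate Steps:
(-30930 + 8339)/(42138 + 28557) = -22591/70695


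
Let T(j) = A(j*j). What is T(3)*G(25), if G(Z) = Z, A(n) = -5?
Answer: -125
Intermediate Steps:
T(j) = -5
T(3)*G(25) = -5*25 = -125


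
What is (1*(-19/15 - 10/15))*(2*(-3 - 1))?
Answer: 232/15 ≈ 15.467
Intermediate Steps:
(1*(-19/15 - 10/15))*(2*(-3 - 1)) = (1*(-19*1/15 - 10*1/15))*(2*(-4)) = (1*(-19/15 - 2/3))*(-8) = (1*(-29/15))*(-8) = -29/15*(-8) = 232/15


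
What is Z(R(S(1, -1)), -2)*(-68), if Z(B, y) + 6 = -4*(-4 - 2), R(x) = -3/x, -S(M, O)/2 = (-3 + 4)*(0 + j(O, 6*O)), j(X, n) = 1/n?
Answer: -1224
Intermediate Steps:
S(M, O) = -1/(3*O) (S(M, O) = -2*(-3 + 4)*(0 + 1/(6*O)) = -2*(0 + 1/(6*O)) = -2*1/(6*O) = -1/(3*O))
Z(B, y) = 18 (Z(B, y) = -6 - 4*(-4 - 2) = -6 - 4*(-6) = -6 + 24 = 18)
Z(R(S(1, -1)), -2)*(-68) = 18*(-68) = -1224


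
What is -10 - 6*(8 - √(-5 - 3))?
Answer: -58 + 12*I*√2 ≈ -58.0 + 16.971*I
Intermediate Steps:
-10 - 6*(8 - √(-5 - 3)) = -10 - 6*(8 - √(-8)) = -10 - 6*(8 - 2*I*√2) = -10 + (-48 + 12*I*√2) = -58 + 12*I*√2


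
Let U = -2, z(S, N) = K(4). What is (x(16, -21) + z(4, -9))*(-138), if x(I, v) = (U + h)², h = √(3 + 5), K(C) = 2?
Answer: -1932 + 1104*√2 ≈ -370.71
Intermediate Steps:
z(S, N) = 2
h = 2*√2 (h = √8 = 2*√2 ≈ 2.8284)
x(I, v) = (-2 + 2*√2)²
(x(16, -21) + z(4, -9))*(-138) = ((12 - 8*√2) + 2)*(-138) = (14 - 8*√2)*(-138) = -1932 + 1104*√2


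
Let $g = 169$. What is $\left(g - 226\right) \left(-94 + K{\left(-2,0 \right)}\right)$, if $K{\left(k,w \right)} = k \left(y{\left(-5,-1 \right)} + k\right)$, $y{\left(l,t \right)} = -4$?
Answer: $4674$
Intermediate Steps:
$K{\left(k,w \right)} = k \left(-4 + k\right)$
$\left(g - 226\right) \left(-94 + K{\left(-2,0 \right)}\right) = \left(169 - 226\right) \left(-94 - 2 \left(-4 - 2\right)\right) = - 57 \left(-94 - -12\right) = - 57 \left(-94 + 12\right) = \left(-57\right) \left(-82\right) = 4674$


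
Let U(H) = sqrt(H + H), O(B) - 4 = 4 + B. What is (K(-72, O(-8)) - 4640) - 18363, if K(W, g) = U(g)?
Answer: -23003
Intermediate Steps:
O(B) = 8 + B (O(B) = 4 + (4 + B) = 8 + B)
U(H) = sqrt(2)*sqrt(H) (U(H) = sqrt(2*H) = sqrt(2)*sqrt(H))
K(W, g) = sqrt(2)*sqrt(g)
(K(-72, O(-8)) - 4640) - 18363 = (sqrt(2)*sqrt(8 - 8) - 4640) - 18363 = (sqrt(2)*sqrt(0) - 4640) - 18363 = (sqrt(2)*0 - 4640) - 18363 = (0 - 4640) - 18363 = -4640 - 18363 = -23003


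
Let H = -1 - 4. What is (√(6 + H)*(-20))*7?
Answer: -140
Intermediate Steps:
H = -5
(√(6 + H)*(-20))*7 = (√(6 - 5)*(-20))*7 = (√1*(-20))*7 = (1*(-20))*7 = -20*7 = -140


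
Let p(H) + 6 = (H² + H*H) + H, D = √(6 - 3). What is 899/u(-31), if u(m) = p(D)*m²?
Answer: 29*√3/93 ≈ 0.54010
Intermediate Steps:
D = √3 ≈ 1.7320
p(H) = -6 + H + 2*H² (p(H) = -6 + ((H² + H*H) + H) = -6 + ((H² + H²) + H) = -6 + (2*H² + H) = -6 + (H + 2*H²) = -6 + H + 2*H²)
u(m) = √3*m² (u(m) = (-6 + √3 + 2*(√3)²)*m² = (-6 + √3 + 2*3)*m² = (-6 + √3 + 6)*m² = √3*m²)
899/u(-31) = 899/((√3*(-31)²)) = 899/((√3*961)) = 899/((961*√3)) = 899*(√3/2883) = 29*√3/93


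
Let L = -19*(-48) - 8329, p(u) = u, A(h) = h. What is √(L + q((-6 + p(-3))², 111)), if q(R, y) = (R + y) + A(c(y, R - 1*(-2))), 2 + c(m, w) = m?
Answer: 2*I*√1779 ≈ 84.356*I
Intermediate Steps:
c(m, w) = -2 + m
L = -7417 (L = 912 - 8329 = -7417)
q(R, y) = -2 + R + 2*y (q(R, y) = (R + y) + (-2 + y) = -2 + R + 2*y)
√(L + q((-6 + p(-3))², 111)) = √(-7417 + (-2 + (-6 - 3)² + 2*111)) = √(-7417 + (-2 + (-9)² + 222)) = √(-7417 + (-2 + 81 + 222)) = √(-7417 + 301) = √(-7116) = 2*I*√1779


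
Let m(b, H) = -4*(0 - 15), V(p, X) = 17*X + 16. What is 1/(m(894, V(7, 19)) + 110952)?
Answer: 1/111012 ≈ 9.0080e-6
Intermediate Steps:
V(p, X) = 16 + 17*X
m(b, H) = 60 (m(b, H) = -4*(-15) = 60)
1/(m(894, V(7, 19)) + 110952) = 1/(60 + 110952) = 1/111012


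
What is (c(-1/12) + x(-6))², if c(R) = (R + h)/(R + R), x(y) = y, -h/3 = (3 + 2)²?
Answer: 790321/4 ≈ 1.9758e+5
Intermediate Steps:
h = -75 (h = -3*(3 + 2)² = -3*5² = -3*25 = -75)
c(R) = (-75 + R)/(2*R) (c(R) = (R - 75)/(R + R) = (-75 + R)/((2*R)) = (-75 + R)*(1/(2*R)) = (-75 + R)/(2*R))
(c(-1/12) + x(-6))² = ((-75 - 1/12)/(2*((-1/12))) - 6)² = ((-75 - 1*1/12)/(2*((-1*1/12))) - 6)² = ((-75 - 1/12)/(2*(-1/12)) - 6)² = ((½)*(-12)*(-901/12) - 6)² = (901/2 - 6)² = (889/2)² = 790321/4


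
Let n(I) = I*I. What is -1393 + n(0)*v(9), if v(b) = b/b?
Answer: -1393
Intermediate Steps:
n(I) = I²
v(b) = 1
-1393 + n(0)*v(9) = -1393 + 0²*1 = -1393 + 0*1 = -1393 + 0 = -1393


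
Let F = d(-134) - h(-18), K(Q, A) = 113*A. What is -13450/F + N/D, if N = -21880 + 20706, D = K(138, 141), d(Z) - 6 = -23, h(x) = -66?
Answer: -214356376/780717 ≈ -274.56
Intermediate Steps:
d(Z) = -17 (d(Z) = 6 - 23 = -17)
D = 15933 (D = 113*141 = 15933)
F = 49 (F = -17 - 1*(-66) = -17 + 66 = 49)
N = -1174
-13450/F + N/D = -13450/49 - 1174/15933 = -214356376/780717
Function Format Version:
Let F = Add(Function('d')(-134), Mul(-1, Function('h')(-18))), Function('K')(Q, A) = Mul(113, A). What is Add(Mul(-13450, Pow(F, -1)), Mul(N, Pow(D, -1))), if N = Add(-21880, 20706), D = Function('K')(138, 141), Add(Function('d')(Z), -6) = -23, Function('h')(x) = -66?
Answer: Rational(-214356376, 780717) ≈ -274.56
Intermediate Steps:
Function('d')(Z) = -17 (Function('d')(Z) = Add(6, -23) = -17)
D = 15933 (D = Mul(113, 141) = 15933)
F = 49 (F = Add(-17, Mul(-1, -66)) = Add(-17, 66) = 49)
N = -1174
Add(Mul(-13450, Pow(F, -1)), Mul(N, Pow(D, -1))) = Add(Mul(-13450, Pow(49, -1)), Mul(-1174, Pow(15933, -1))) = Add(Mul(-13450, Rational(1, 49)), Mul(-1174, Rational(1, 15933))) = Add(Rational(-13450, 49), Rational(-1174, 15933)) = Rational(-214356376, 780717)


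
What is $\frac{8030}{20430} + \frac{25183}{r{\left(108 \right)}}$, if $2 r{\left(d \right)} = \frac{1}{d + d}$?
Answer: $\frac{22225912211}{2043} \approx 1.0879 \cdot 10^{7}$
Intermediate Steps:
$r{\left(d \right)} = \frac{1}{4 d}$ ($r{\left(d \right)} = \frac{1}{2 \left(d + d\right)} = \frac{1}{2 \cdot 2 d} = \frac{\frac{1}{2} \frac{1}{d}}{2} = \frac{1}{4 d}$)
$\frac{8030}{20430} + \frac{25183}{r{\left(108 \right)}} = \frac{8030}{20430} + \frac{25183}{\frac{1}{4} \cdot \frac{1}{108}} = 8030 \cdot \frac{1}{20430} + \frac{25183}{\frac{1}{4} \cdot \frac{1}{108}} = \frac{803}{2043} + 25183 \frac{1}{\frac{1}{432}} = \frac{803}{2043} + 25183 \cdot 432 = \frac{803}{2043} + 10879056 = \frac{22225912211}{2043}$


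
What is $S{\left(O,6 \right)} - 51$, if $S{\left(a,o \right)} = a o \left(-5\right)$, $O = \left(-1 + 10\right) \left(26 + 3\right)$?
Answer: $-7881$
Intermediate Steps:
$O = 261$ ($O = 9 \cdot 29 = 261$)
$S{\left(a,o \right)} = - 5 a o$
$S{\left(O,6 \right)} - 51 = \left(-5\right) 261 \cdot 6 - 51 = -7830 - 51 = -7881$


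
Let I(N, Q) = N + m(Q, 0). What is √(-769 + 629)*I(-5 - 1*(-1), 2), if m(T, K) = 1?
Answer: -6*I*√35 ≈ -35.496*I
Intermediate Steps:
I(N, Q) = 1 + N (I(N, Q) = N + 1 = 1 + N)
√(-769 + 629)*I(-5 - 1*(-1), 2) = √(-769 + 629)*(1 + (-5 - 1*(-1))) = √(-140)*(1 + (-5 + 1)) = (2*I*√35)*(1 - 4) = (2*I*√35)*(-3) = -6*I*√35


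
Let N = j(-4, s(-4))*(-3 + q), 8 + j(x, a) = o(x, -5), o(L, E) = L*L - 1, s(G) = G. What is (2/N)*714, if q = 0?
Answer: -68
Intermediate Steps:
o(L, E) = -1 + L² (o(L, E) = L² - 1 = -1 + L²)
j(x, a) = -9 + x² (j(x, a) = -8 + (-1 + x²) = -9 + x²)
N = -21 (N = (-9 + (-4)²)*(-3 + 0) = (-9 + 16)*(-3) = 7*(-3) = -21)
(2/N)*714 = (2/(-21))*714 = (2*(-1/21))*714 = -2/21*714 = -68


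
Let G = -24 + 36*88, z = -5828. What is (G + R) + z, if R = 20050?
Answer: 17366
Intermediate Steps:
G = 3144 (G = -24 + 3168 = 3144)
(G + R) + z = (3144 + 20050) - 5828 = 23194 - 5828 = 17366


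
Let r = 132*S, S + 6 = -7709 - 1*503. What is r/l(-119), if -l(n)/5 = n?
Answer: -154968/85 ≈ -1823.2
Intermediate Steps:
S = -8218 (S = -6 + (-7709 - 1*503) = -6 + (-7709 - 503) = -6 - 8212 = -8218)
l(n) = -5*n
r = -1084776 (r = 132*(-8218) = -1084776)
r/l(-119) = -1084776/((-5*(-119))) = -1084776/595 = -1084776*1/595 = -154968/85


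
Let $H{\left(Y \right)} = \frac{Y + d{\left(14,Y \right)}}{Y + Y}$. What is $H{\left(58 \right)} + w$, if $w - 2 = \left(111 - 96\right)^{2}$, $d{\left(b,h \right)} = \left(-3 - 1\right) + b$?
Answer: $\frac{6600}{29} \approx 227.59$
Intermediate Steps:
$d{\left(b,h \right)} = -4 + b$
$w = 227$ ($w = 2 + \left(111 - 96\right)^{2} = 2 + 15^{2} = 2 + 225 = 227$)
$H{\left(Y \right)} = \frac{10 + Y}{2 Y}$ ($H{\left(Y \right)} = \frac{Y + \left(-4 + 14\right)}{Y + Y} = \frac{Y + 10}{2 Y} = \left(10 + Y\right) \frac{1}{2 Y} = \frac{10 + Y}{2 Y}$)
$H{\left(58 \right)} + w = \frac{10 + 58}{2 \cdot 58} + 227 = \frac{1}{2} \cdot \frac{1}{58} \cdot 68 + 227 = \frac{17}{29} + 227 = \frac{6600}{29}$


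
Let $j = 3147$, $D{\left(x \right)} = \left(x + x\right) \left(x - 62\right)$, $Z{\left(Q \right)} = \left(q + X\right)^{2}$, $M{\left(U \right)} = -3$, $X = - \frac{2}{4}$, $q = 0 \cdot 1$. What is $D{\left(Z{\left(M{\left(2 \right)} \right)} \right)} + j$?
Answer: $\frac{24929}{8} \approx 3116.1$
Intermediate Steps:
$q = 0$
$X = - \frac{1}{2}$ ($X = \left(-2\right) \frac{1}{4} = - \frac{1}{2} \approx -0.5$)
$Z{\left(Q \right)} = \frac{1}{4}$ ($Z{\left(Q \right)} = \left(0 - \frac{1}{2}\right)^{2} = \left(- \frac{1}{2}\right)^{2} = \frac{1}{4}$)
$D{\left(x \right)} = 2 x \left(-62 + x\right)$
$D{\left(Z{\left(M{\left(2 \right)} \right)} \right)} + j = 2 \cdot \frac{1}{4} \left(-62 + \frac{1}{4}\right) + 3147 = 2 \cdot \frac{1}{4} \left(- \frac{247}{4}\right) + 3147 = - \frac{247}{8} + 3147 = \frac{24929}{8}$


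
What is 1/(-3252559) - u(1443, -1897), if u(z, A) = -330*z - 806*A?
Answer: -3424268094729/3252559 ≈ -1.0528e+6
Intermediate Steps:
u(z, A) = -806*A - 330*z
1/(-3252559) - u(1443, -1897) = 1/(-3252559) - (-806*(-1897) - 330*1443) = -1/3252559 - (1528982 - 476190) = -1/3252559 - 1*1052792 = -1/3252559 - 1052792 = -3424268094729/3252559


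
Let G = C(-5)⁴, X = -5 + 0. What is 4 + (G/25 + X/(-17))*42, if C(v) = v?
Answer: 18128/17 ≈ 1066.4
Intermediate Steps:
X = -5
G = 625 (G = (-5)⁴ = 625)
4 + (G/25 + X/(-17))*42 = 4 + (625/25 - 5/(-17))*42 = 4 + (625*(1/25) - 5*(-1/17))*42 = 4 + (25 + 5/17)*42 = 4 + (430/17)*42 = 4 + 18060/17 = 18128/17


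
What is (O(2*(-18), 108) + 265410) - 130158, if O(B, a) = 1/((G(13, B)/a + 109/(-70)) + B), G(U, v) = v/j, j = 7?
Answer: 1068084834/7897 ≈ 1.3525e+5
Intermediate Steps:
G(U, v) = v/7
O(B, a) = 1/(-109/70 + B + B/(7*a)) (O(B, a) = 1/(((B/7)/a + 109/(-70)) + B) = 1/((B/(7*a) + 109*(-1/70)) + B) = 1/((B/(7*a) - 109/70) + B) = 1/((-109/70 + B/(7*a)) + B) = 1/(-109/70 + B + B/(7*a)))
(O(2*(-18), 108) + 265410) - 130158 = (70*108/(-109*108 + 10*(2*(-18)) + 70*(2*(-18))*108) + 265410) - 130158 = (70*108/(-11772 + 10*(-36) + 70*(-36)*108) + 265410) - 130158 = (70*108/(-11772 - 360 - 272160) + 265410) - 130158 = (70*108/(-284292) + 265410) - 130158 = (70*108*(-1/284292) + 265410) - 130158 = (-210/7897 + 265410) - 130158 = 2095942560/7897 - 130158 = 1068084834/7897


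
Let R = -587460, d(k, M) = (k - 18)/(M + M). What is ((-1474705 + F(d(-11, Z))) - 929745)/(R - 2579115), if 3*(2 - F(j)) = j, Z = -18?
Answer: 259680413/341990100 ≈ 0.75932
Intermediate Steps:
d(k, M) = (-18 + k)/(2*M) (d(k, M) = (-18 + k)/((2*M)) = (-18 + k)*(1/(2*M)) = (-18 + k)/(2*M))
F(j) = 2 - j/3
((-1474705 + F(d(-11, Z))) - 929745)/(R - 2579115) = ((-1474705 + (2 - (-18 - 11)/(6*(-18)))) - 929745)/(-587460 - 2579115) = ((-1474705 + (2 - (-1)*(-29)/(6*18))) - 929745)/(-3166575) = ((-1474705 + (2 - ⅓*29/36)) - 929745)*(-1/3166575) = ((-1474705 + (2 - 29/108)) - 929745)*(-1/3166575) = ((-1474705 + 187/108) - 929745)*(-1/3166575) = (-159267953/108 - 929745)*(-1/3166575) = -259680413/108*(-1/3166575) = 259680413/341990100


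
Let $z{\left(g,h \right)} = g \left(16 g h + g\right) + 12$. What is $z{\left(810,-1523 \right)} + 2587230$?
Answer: $-15984601458$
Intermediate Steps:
$z{\left(g,h \right)} = 12 + g \left(g + 16 g h\right)$ ($z{\left(g,h \right)} = g \left(16 g h + g\right) + 12 = g \left(g + 16 g h\right) + 12 = 12 + g \left(g + 16 g h\right)$)
$z{\left(810,-1523 \right)} + 2587230 = \left(12 + 810^{2} + 16 \left(-1523\right) 810^{2}\right) + 2587230 = \left(12 + 656100 + 16 \left(-1523\right) 656100\right) + 2587230 = \left(12 + 656100 - 15987844800\right) + 2587230 = -15987188688 + 2587230 = -15984601458$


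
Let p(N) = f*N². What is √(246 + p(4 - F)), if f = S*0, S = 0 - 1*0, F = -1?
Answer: √246 ≈ 15.684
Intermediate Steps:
S = 0 (S = 0 + 0 = 0)
f = 0 (f = 0*0 = 0)
p(N) = 0 (p(N) = 0*N² = 0)
√(246 + p(4 - F)) = √(246 + 0) = √246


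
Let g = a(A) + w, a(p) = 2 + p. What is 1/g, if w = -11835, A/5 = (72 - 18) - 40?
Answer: -1/11763 ≈ -8.5012e-5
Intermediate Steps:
A = 70 (A = 5*((72 - 18) - 40) = 5*(54 - 40) = 5*14 = 70)
g = -11763 (g = (2 + 70) - 11835 = 72 - 11835 = -11763)
1/g = 1/(-11763) = -1/11763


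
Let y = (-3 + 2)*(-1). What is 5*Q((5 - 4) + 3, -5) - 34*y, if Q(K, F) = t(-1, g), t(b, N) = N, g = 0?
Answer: -34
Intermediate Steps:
Q(K, F) = 0
y = 1 (y = -1*(-1) = 1)
5*Q((5 - 4) + 3, -5) - 34*y = 5*0 - 34*1 = 0 - 34 = -34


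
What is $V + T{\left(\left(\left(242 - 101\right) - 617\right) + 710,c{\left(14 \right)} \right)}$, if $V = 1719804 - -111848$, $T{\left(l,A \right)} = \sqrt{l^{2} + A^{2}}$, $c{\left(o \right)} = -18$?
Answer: $1831652 + 18 \sqrt{170} \approx 1.8319 \cdot 10^{6}$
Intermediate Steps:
$T{\left(l,A \right)} = \sqrt{A^{2} + l^{2}}$
$V = 1831652$ ($V = 1719804 + 111848 = 1831652$)
$V + T{\left(\left(\left(242 - 101\right) - 617\right) + 710,c{\left(14 \right)} \right)} = 1831652 + \sqrt{\left(-18\right)^{2} + \left(\left(\left(242 - 101\right) - 617\right) + 710\right)^{2}} = 1831652 + \sqrt{324 + \left(\left(141 - 617\right) + 710\right)^{2}} = 1831652 + \sqrt{324 + \left(-476 + 710\right)^{2}} = 1831652 + \sqrt{324 + 234^{2}} = 1831652 + \sqrt{324 + 54756} = 1831652 + \sqrt{55080} = 1831652 + 18 \sqrt{170}$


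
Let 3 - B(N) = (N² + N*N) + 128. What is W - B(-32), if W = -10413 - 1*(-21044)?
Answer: 12804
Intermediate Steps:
B(N) = -125 - 2*N² (B(N) = 3 - ((N² + N*N) + 128) = 3 - ((N² + N²) + 128) = 3 - (2*N² + 128) = 3 - (128 + 2*N²) = 3 + (-128 - 2*N²) = -125 - 2*N²)
W = 10631 (W = -10413 + 21044 = 10631)
W - B(-32) = 10631 - (-125 - 2*(-32)²) = 10631 - (-125 - 2*1024) = 10631 - (-125 - 2048) = 10631 - 1*(-2173) = 10631 + 2173 = 12804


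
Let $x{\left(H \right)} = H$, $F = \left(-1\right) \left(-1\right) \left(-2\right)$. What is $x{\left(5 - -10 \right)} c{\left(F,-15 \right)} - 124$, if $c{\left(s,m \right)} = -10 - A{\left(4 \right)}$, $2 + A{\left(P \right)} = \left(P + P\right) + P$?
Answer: $-424$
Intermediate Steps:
$F = -2$ ($F = 1 \left(-2\right) = -2$)
$A{\left(P \right)} = -2 + 3 P$ ($A{\left(P \right)} = -2 + \left(\left(P + P\right) + P\right) = -2 + \left(2 P + P\right) = -2 + 3 P$)
$c{\left(s,m \right)} = -20$ ($c{\left(s,m \right)} = -10 - \left(-2 + 3 \cdot 4\right) = -10 - \left(-2 + 12\right) = -10 - 10 = -20$)
$x{\left(5 - -10 \right)} c{\left(F,-15 \right)} - 124 = \left(5 - -10\right) \left(-20\right) - 124 = \left(5 + 10\right) \left(-20\right) - 124 = 15 \left(-20\right) - 124 = -300 - 124 = -424$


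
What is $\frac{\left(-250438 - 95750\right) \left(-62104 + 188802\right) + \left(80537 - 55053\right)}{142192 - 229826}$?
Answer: $\frac{21930650870}{43817} \approx 5.0051 \cdot 10^{5}$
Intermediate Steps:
$\frac{\left(-250438 - 95750\right) \left(-62104 + 188802\right) + \left(80537 - 55053\right)}{142192 - 229826} = \frac{\left(-346188\right) 126698 + 25484}{-87634} = \left(-43861327224 + 25484\right) \left(- \frac{1}{87634}\right) = \left(-43861301740\right) \left(- \frac{1}{87634}\right) = \frac{21930650870}{43817}$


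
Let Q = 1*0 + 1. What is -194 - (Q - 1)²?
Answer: -194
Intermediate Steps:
Q = 1 (Q = 0 + 1 = 1)
-194 - (Q - 1)² = -194 - (1 - 1)² = -194 - 1*0² = -194 - 1*0 = -194 + 0 = -194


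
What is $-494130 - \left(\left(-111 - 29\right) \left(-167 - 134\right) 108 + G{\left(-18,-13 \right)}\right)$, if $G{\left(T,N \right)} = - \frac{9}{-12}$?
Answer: $- \frac{20181003}{4} \approx -5.0452 \cdot 10^{6}$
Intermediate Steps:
$G{\left(T,N \right)} = \frac{3}{4}$ ($G{\left(T,N \right)} = \left(-9\right) \left(- \frac{1}{12}\right) = \frac{3}{4}$)
$-494130 - \left(\left(-111 - 29\right) \left(-167 - 134\right) 108 + G{\left(-18,-13 \right)}\right) = -494130 - \left(\left(-111 - 29\right) \left(-167 - 134\right) 108 + \frac{3}{4}\right) = -494130 - \left(\left(-140\right) \left(-301\right) 108 + \frac{3}{4}\right) = -494130 - \left(42140 \cdot 108 + \frac{3}{4}\right) = -494130 - \left(4551120 + \frac{3}{4}\right) = -494130 - \frac{18204483}{4} = - \frac{20181003}{4}$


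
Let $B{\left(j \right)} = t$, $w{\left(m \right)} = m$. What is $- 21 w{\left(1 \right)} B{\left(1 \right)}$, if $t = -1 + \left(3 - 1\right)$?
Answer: $-21$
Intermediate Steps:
$t = 1$ ($t = -1 + 2 = 1$)
$B{\left(j \right)} = 1$
$- 21 w{\left(1 \right)} B{\left(1 \right)} = \left(-21\right) 1 \cdot 1 = \left(-21\right) 1 = -21$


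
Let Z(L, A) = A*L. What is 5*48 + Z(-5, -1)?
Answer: 245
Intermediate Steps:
5*48 + Z(-5, -1) = 5*48 - 1*(-5) = 240 + 5 = 245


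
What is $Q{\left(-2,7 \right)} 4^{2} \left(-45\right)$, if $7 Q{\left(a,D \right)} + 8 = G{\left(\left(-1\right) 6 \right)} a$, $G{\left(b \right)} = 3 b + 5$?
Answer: $- \frac{12960}{7} \approx -1851.4$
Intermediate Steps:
$G{\left(b \right)} = 5 + 3 b$
$Q{\left(a,D \right)} = - \frac{8}{7} - \frac{13 a}{7}$ ($Q{\left(a,D \right)} = - \frac{8}{7} + \frac{\left(5 + 3 \left(\left(-1\right) 6\right)\right) a}{7} = - \frac{8}{7} + \frac{\left(5 + 3 \left(-6\right)\right) a}{7} = - \frac{8}{7} + \frac{\left(5 - 18\right) a}{7} = - \frac{8}{7} + \frac{\left(-13\right) a}{7} = - \frac{8}{7} - \frac{13 a}{7}$)
$Q{\left(-2,7 \right)} 4^{2} \left(-45\right) = \left(- \frac{8}{7} - - \frac{26}{7}\right) 4^{2} \left(-45\right) = \left(- \frac{8}{7} + \frac{26}{7}\right) 16 \left(-45\right) = \frac{18}{7} \cdot 16 \left(-45\right) = \frac{288}{7} \left(-45\right) = - \frac{12960}{7}$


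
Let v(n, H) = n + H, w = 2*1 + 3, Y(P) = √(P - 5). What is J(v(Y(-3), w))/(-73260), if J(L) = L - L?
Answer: 0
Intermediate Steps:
Y(P) = √(-5 + P)
w = 5 (w = 2 + 3 = 5)
v(n, H) = H + n
J(L) = 0
J(v(Y(-3), w))/(-73260) = 0/(-73260) = 0*(-1/73260) = 0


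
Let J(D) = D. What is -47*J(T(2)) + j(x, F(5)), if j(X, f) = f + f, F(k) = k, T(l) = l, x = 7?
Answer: -84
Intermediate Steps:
j(X, f) = 2*f
-47*J(T(2)) + j(x, F(5)) = -47*2 + 2*5 = -94 + 10 = -84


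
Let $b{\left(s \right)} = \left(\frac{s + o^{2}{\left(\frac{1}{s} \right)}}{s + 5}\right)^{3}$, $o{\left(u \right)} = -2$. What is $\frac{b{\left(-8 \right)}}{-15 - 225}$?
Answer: $- \frac{4}{405} \approx -0.0098765$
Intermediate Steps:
$b{\left(s \right)} = \frac{\left(4 + s\right)^{3}}{\left(5 + s\right)^{3}}$ ($b{\left(s \right)} = \left(\frac{s + \left(-2\right)^{2}}{s + 5}\right)^{3} = \left(\frac{s + 4}{5 + s}\right)^{3} = \left(\frac{4 + s}{5 + s}\right)^{3} = \frac{\left(4 + s\right)^{3}}{\left(5 + s\right)^{3}}$)
$\frac{b{\left(-8 \right)}}{-15 - 225} = \frac{\left(4 - 8\right)^{3} \frac{1}{\left(5 - 8\right)^{3}}}{-15 - 225} = \frac{\left(-4\right)^{3} \frac{1}{-27}}{-15 - 225} = \frac{\left(-64\right) \left(- \frac{1}{27}\right)}{-240} = \frac{64}{27} \left(- \frac{1}{240}\right) = - \frac{4}{405}$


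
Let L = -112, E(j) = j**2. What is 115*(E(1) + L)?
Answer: -12765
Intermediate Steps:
115*(E(1) + L) = 115*(1**2 - 112) = 115*(1 - 112) = 115*(-111) = -12765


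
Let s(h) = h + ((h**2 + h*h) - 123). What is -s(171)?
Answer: -58530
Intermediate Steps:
s(h) = -123 + h + 2*h**2 (s(h) = h + ((h**2 + h**2) - 123) = h + (2*h**2 - 123) = h + (-123 + 2*h**2) = -123 + h + 2*h**2)
-s(171) = -(-123 + 171 + 2*171**2) = -(-123 + 171 + 2*29241) = -(-123 + 171 + 58482) = -1*58530 = -58530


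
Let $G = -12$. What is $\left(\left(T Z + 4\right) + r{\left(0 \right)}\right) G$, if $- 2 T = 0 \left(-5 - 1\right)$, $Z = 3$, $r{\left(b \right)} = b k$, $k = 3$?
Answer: $-48$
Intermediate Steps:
$r{\left(b \right)} = 3 b$ ($r{\left(b \right)} = b 3 = 3 b$)
$T = 0$ ($T = - \frac{0 \left(-5 - 1\right)}{2} = - \frac{0 \left(-6\right)}{2} = \left(- \frac{1}{2}\right) 0 = 0$)
$\left(\left(T Z + 4\right) + r{\left(0 \right)}\right) G = \left(\left(0 \cdot 3 + 4\right) + 3 \cdot 0\right) \left(-12\right) = \left(\left(0 + 4\right) + 0\right) \left(-12\right) = \left(4 + 0\right) \left(-12\right) = 4 \left(-12\right) = -48$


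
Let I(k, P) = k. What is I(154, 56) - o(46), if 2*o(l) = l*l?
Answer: -904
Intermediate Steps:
o(l) = l²/2 (o(l) = (l*l)/2 = l²/2)
I(154, 56) - o(46) = 154 - 46²/2 = 154 - 2116/2 = 154 - 1*1058 = 154 - 1058 = -904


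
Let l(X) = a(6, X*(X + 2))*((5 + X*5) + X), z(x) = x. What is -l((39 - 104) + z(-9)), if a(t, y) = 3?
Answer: 1317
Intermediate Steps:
l(X) = 15 + 18*X (l(X) = 3*((5 + X*5) + X) = 3*((5 + 5*X) + X) = 3*(5 + 6*X) = 15 + 18*X)
-l((39 - 104) + z(-9)) = -(15 + 18*((39 - 104) - 9)) = -(15 + 18*(-65 - 9)) = -(15 + 18*(-74)) = -(15 - 1332) = -1*(-1317) = 1317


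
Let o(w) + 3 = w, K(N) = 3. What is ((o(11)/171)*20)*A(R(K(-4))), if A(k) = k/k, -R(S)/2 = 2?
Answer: 160/171 ≈ 0.93567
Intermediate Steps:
o(w) = -3 + w
R(S) = -4 (R(S) = -2*2 = -4)
A(k) = 1
((o(11)/171)*20)*A(R(K(-4))) = (((-3 + 11)/171)*20)*1 = ((8*(1/171))*20)*1 = ((8/171)*20)*1 = (160/171)*1 = 160/171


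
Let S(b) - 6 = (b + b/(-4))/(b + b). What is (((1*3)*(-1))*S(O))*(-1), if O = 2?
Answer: 153/8 ≈ 19.125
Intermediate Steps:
S(b) = 51/8 (S(b) = 6 + (b + b/(-4))/(b + b) = 6 + (b + b*(-¼))/((2*b)) = 6 + (b - b/4)*(1/(2*b)) = 6 + (3*b/4)*(1/(2*b)) = 6 + 3/8 = 51/8)
(((1*3)*(-1))*S(O))*(-1) = (((1*3)*(-1))*(51/8))*(-1) = ((3*(-1))*(51/8))*(-1) = -3*51/8*(-1) = -153/8*(-1) = 153/8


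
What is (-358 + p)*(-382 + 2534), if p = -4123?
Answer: -9643112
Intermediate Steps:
(-358 + p)*(-382 + 2534) = (-358 - 4123)*(-382 + 2534) = -4481*2152 = -9643112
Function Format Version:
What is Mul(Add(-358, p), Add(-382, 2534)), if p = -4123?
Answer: -9643112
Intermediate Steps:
Mul(Add(-358, p), Add(-382, 2534)) = Mul(Add(-358, -4123), Add(-382, 2534)) = Mul(-4481, 2152) = -9643112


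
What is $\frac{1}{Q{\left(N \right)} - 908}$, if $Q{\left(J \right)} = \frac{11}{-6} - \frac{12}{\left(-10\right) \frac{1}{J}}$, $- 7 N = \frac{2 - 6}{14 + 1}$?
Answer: $- \frac{1050}{955277} \approx -0.0010992$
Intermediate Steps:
$N = \frac{4}{105}$ ($N = - \frac{\left(2 - 6\right) \frac{1}{14 + 1}}{7} = - \frac{\left(-4\right) \frac{1}{15}}{7} = \left(- \frac{1}{7}\right) \left(- \frac{4}{15}\right) = \frac{4}{105} \approx 0.038095$)
$Q{\left(J \right)} = - \frac{11}{6} + \frac{6 J}{5}$ ($Q{\left(J \right)} = 11 \left(- \frac{1}{6}\right) - 12 \left(- \frac{J}{10}\right) = - \frac{11}{6} + \frac{6 J}{5}$)
$\frac{1}{Q{\left(N \right)} - 908} = \frac{1}{\left(- \frac{11}{6} + \frac{6}{5} \cdot \frac{4}{105}\right) - 908} = \frac{1}{\left(- \frac{11}{6} + \frac{8}{175}\right) - 908} = \frac{1}{- \frac{1877}{1050} - 908} = \frac{1}{- \frac{955277}{1050}} = - \frac{1050}{955277}$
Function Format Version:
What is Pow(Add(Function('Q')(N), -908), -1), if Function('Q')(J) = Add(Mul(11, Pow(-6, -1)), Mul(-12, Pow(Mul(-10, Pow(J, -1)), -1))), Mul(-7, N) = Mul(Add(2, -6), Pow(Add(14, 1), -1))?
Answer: Rational(-1050, 955277) ≈ -0.0010992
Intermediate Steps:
N = Rational(4, 105) (N = Mul(Rational(-1, 7), Mul(Add(2, -6), Pow(Add(14, 1), -1))) = Mul(Rational(-1, 7), Mul(-4, Pow(15, -1))) = Mul(Rational(-1, 7), Mul(-4, Rational(1, 15))) = Mul(Rational(-1, 7), Rational(-4, 15)) = Rational(4, 105) ≈ 0.038095)
Function('Q')(J) = Add(Rational(-11, 6), Mul(Rational(6, 5), J)) (Function('Q')(J) = Add(Mul(11, Rational(-1, 6)), Mul(-12, Mul(Rational(-1, 10), J))) = Add(Rational(-11, 6), Mul(Rational(6, 5), J)))
Pow(Add(Function('Q')(N), -908), -1) = Pow(Add(Add(Rational(-11, 6), Mul(Rational(6, 5), Rational(4, 105))), -908), -1) = Pow(Add(Add(Rational(-11, 6), Rational(8, 175)), -908), -1) = Pow(Add(Rational(-1877, 1050), -908), -1) = Pow(Rational(-955277, 1050), -1) = Rational(-1050, 955277)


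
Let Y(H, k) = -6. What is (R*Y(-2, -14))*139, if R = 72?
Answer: -60048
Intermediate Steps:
(R*Y(-2, -14))*139 = (72*(-6))*139 = -432*139 = -60048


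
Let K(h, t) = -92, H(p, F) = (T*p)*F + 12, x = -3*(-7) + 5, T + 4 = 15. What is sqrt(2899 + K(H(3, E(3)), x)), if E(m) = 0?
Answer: sqrt(2807) ≈ 52.981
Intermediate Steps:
T = 11 (T = -4 + 15 = 11)
x = 26 (x = 21 + 5 = 26)
H(p, F) = 12 + 11*F*p (H(p, F) = (11*p)*F + 12 = 11*F*p + 12 = 12 + 11*F*p)
sqrt(2899 + K(H(3, E(3)), x)) = sqrt(2899 - 92) = sqrt(2807)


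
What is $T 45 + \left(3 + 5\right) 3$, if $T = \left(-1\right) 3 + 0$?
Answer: $-111$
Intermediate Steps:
$T = -3$ ($T = -3 + 0 = -3$)
$T 45 + \left(3 + 5\right) 3 = \left(-3\right) 45 + \left(3 + 5\right) 3 = -135 + 8 \cdot 3 = -135 + 24 = -111$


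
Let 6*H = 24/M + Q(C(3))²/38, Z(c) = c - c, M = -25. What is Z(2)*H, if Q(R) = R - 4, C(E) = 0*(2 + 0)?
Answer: 0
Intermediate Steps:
C(E) = 0 (C(E) = 0*2 = 0)
Q(R) = -4 + R
Z(c) = 0
H = -128/1425 (H = (24/(-25) + (-4 + 0)²/38)/6 = (24*(-1/25) + (-4)²*(1/38))/6 = (-24/25 + 16*(1/38))/6 = (-24/25 + 8/19)/6 = (⅙)*(-256/475) = -128/1425 ≈ -0.089825)
Z(2)*H = 0*(-128/1425) = 0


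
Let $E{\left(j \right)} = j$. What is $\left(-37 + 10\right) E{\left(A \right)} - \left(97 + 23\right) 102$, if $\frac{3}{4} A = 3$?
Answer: $-12348$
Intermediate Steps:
$A = 4$ ($A = \frac{4}{3} \cdot 3 = 4$)
$\left(-37 + 10\right) E{\left(A \right)} - \left(97 + 23\right) 102 = \left(-37 + 10\right) 4 - \left(97 + 23\right) 102 = \left(-27\right) 4 - 120 \cdot 102 = -108 - 12240 = -12348$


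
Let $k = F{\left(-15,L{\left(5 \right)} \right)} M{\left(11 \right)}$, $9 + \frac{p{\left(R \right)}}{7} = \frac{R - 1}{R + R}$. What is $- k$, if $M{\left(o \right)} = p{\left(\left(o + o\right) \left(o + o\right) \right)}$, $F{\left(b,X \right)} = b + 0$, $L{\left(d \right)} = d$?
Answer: $- \frac{864045}{968} \approx -892.61$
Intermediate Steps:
$F{\left(b,X \right)} = b$
$p{\left(R \right)} = -63 + \frac{7 \left(-1 + R\right)}{2 R}$ ($p{\left(R \right)} = -63 + 7 \frac{R - 1}{R + R} = -63 + 7 \frac{-1 + R}{2 R} = -63 + \frac{7 \left(-1 + R\right)}{2 R}$)
$M{\left(o \right)} = \frac{7 \left(-1 - 68 o^{2}\right)}{8 o^{2}}$ ($M{\left(o \right)} = \frac{7 \left(-1 - 17 \left(o + o\right) \left(o + o\right)\right)}{2 \left(o + o\right) \left(o + o\right)} = \frac{7 \left(-1 - 17 \cdot 2 o 2 o\right)}{2 \cdot 2 o 2 o} = \frac{7 \left(-1 - 17 \cdot 4 o^{2}\right)}{2 \cdot 4 o^{2}} = \frac{7 \frac{1}{4 o^{2}} \left(-1 - 68 o^{2}\right)}{2} = \frac{7 \left(-1 - 68 o^{2}\right)}{8 o^{2}}$)
$k = \frac{864045}{968}$ ($k = - 15 \left(- \frac{119}{2} - \frac{7}{8 \cdot 121}\right) = - 15 \left(- \frac{119}{2} - \frac{7}{968}\right) = \left(-15\right) \left(- \frac{57603}{968}\right) = \frac{864045}{968} \approx 892.61$)
$- k = \left(-1\right) \frac{864045}{968} = - \frac{864045}{968}$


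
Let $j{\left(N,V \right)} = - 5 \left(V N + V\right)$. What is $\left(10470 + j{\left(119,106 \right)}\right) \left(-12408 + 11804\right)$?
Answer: $32090520$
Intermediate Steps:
$j{\left(N,V \right)} = - 5 V - 5 N V$ ($j{\left(N,V \right)} = - 5 \left(N V + V\right) = - 5 \left(V + N V\right) = - 5 V - 5 N V$)
$\left(10470 + j{\left(119,106 \right)}\right) \left(-12408 + 11804\right) = \left(10470 - 530 \left(1 + 119\right)\right) \left(-12408 + 11804\right) = \left(10470 - 530 \cdot 120\right) \left(-604\right) = \left(10470 - 63600\right) \left(-604\right) = \left(-53130\right) \left(-604\right) = 32090520$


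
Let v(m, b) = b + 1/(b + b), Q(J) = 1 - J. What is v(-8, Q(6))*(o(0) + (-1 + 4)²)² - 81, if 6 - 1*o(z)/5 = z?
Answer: -78381/10 ≈ -7838.1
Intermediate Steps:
o(z) = 30 - 5*z
v(m, b) = b + 1/(2*b)
v(-8, Q(6))*(o(0) + (-1 + 4)²)² - 81 = ((1 - 1*6) + 1/(2*(1 - 1*6)))*((30 - 5*0) + (-1 + 4)²)² - 81 = ((1 - 6) + 1/(2*(1 - 6)))*((30 + 0) + 3²)² - 81 = (-5 + (½)/(-5))*(30 + 9)² - 81 = (-5 + (½)*(-⅕))*39² - 81 = (-5 - ⅒)*1521 - 81 = -51/10*1521 - 81 = -77571/10 - 81 = -78381/10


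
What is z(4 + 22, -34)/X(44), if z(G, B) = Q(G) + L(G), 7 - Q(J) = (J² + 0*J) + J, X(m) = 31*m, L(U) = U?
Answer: -669/1364 ≈ -0.49047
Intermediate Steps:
Q(J) = 7 - J - J² (Q(J) = 7 - ((J² + 0*J) + J) = 7 - ((J² + 0) + J) = 7 - (J² + J) = 7 - (J + J²) = 7 + (-J - J²) = 7 - J - J²)
z(G, B) = 7 - G² (z(G, B) = (7 - G - G²) + G = 7 - G²)
z(4 + 22, -34)/X(44) = (7 - (4 + 22)²)/((31*44)) = (7 - 1*26²)/1364 = (7 - 1*676)*(1/1364) = (7 - 676)*(1/1364) = -669*1/1364 = -669/1364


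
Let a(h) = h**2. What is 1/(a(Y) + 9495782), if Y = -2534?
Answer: 1/15916938 ≈ 6.2826e-8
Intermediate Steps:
1/(a(Y) + 9495782) = 1/((-2534)**2 + 9495782) = 1/(6421156 + 9495782) = 1/15916938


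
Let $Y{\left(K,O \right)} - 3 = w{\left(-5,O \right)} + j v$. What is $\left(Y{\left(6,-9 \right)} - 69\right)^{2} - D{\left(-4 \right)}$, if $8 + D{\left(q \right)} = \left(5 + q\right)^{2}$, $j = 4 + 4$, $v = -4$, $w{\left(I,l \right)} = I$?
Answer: $10616$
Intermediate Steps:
$j = 8$
$Y{\left(K,O \right)} = -34$ ($Y{\left(K,O \right)} = 3 + \left(-5 + 8 \left(-4\right)\right) = 3 - 37 = -34$)
$D{\left(q \right)} = -8 + \left(5 + q\right)^{2}$
$\left(Y{\left(6,-9 \right)} - 69\right)^{2} - D{\left(-4 \right)} = \left(-34 - 69\right)^{2} - \left(-8 + \left(5 - 4\right)^{2}\right) = \left(-103\right)^{2} - \left(-8 + 1^{2}\right) = 10609 - \left(-8 + 1\right) = 10609 - -7 = 10609 + 7 = 10616$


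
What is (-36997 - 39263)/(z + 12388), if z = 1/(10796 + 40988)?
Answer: -3949047840/641500193 ≈ -6.1560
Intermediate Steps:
z = 1/51784 ≈ 1.9311e-5
(-36997 - 39263)/(z + 12388) = (-36997 - 39263)/(1/51784 + 12388) = -76260/641500193/51784 = -76260*51784/641500193 = -3949047840/641500193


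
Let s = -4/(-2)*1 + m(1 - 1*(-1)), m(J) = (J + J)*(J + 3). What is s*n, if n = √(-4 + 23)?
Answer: 22*√19 ≈ 95.896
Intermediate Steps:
m(J) = 2*J*(3 + J) (m(J) = (2*J)*(3 + J) = 2*J*(3 + J))
n = √19 ≈ 4.3589
s = 22 (s = -4/(-2)*1 + 2*(1 - 1*(-1))*(3 + (1 - 1*(-1))) = -4*(-½)*1 + 2*(1 + 1)*(3 + (1 + 1)) = 2*1 + 2*2*(3 + 2) = 2 + 2*2*5 = 2 + 20 = 22)
s*n = 22*√19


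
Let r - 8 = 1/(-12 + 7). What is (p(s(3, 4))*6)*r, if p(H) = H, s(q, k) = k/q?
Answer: 312/5 ≈ 62.400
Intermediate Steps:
r = 39/5 (r = 8 + 1/(-12 + 7) = 8 + 1/(-5) = 8 - ⅕ = 39/5 ≈ 7.8000)
(p(s(3, 4))*6)*r = ((4/3)*6)*(39/5) = 8*(39/5) = 312/5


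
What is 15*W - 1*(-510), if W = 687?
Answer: 10815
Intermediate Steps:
15*W - 1*(-510) = 15*687 - 1*(-510) = 10305 + 510 = 10815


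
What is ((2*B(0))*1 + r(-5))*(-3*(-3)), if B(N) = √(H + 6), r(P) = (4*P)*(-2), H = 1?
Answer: 360 + 18*√7 ≈ 407.62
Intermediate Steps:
r(P) = -8*P
B(N) = √7 (B(N) = √(1 + 6) = √7)
((2*B(0))*1 + r(-5))*(-3*(-3)) = ((2*√7)*1 - 8*(-5))*(-3*(-3)) = (2*√7 + 40)*9 = (40 + 2*√7)*9 = 360 + 18*√7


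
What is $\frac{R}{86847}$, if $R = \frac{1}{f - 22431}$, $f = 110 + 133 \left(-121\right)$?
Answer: $- \frac{1}{3336140658} \approx -2.9975 \cdot 10^{-10}$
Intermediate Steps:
$f = -15983$ ($f = 110 - 16093 = -15983$)
$R = - \frac{1}{38414}$ ($R = \frac{1}{-15983 - 22431} = \frac{1}{-38414} = - \frac{1}{38414} \approx -2.6032 \cdot 10^{-5}$)
$\frac{R}{86847} = - \frac{1}{38414 \cdot 86847} = \left(- \frac{1}{38414}\right) \frac{1}{86847} = - \frac{1}{3336140658}$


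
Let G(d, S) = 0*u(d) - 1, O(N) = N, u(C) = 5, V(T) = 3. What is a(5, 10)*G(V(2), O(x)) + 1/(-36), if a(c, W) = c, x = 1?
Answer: -181/36 ≈ -5.0278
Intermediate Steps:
G(d, S) = -1 (G(d, S) = 0*5 - 1 = 0 - 1 = -1)
a(5, 10)*G(V(2), O(x)) + 1/(-36) = 5*(-1) + 1/(-36) = -5 - 1/36 = -181/36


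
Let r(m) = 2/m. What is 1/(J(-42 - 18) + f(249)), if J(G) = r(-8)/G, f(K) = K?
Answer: 240/59761 ≈ 0.0040160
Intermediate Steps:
J(G) = -1/(4*G) (J(G) = (2/(-8))/G = (2*(-1/8))/G = -1/(4*G))
1/(J(-42 - 18) + f(249)) = 1/(-1/(4*(-42 - 18)) + 249) = 1/(-1/4/(-60) + 249) = 1/(-1/4*(-1/60) + 249) = 1/(1/240 + 249) = 1/(59761/240) = 240/59761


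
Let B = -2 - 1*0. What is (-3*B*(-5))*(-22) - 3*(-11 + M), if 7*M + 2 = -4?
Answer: 4869/7 ≈ 695.57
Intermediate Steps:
M = -6/7 (M = -2/7 + (⅐)*(-4) = -2/7 - 4/7 = -6/7 ≈ -0.85714)
B = -2 (B = -2 + 0 = -2)
(-3*B*(-5))*(-22) - 3*(-11 + M) = (-3*(-2)*(-5))*(-22) - 3*(-11 - 6/7) = (6*(-5))*(-22) - 3*(-83/7) = -30*(-22) + 249/7 = 660 + 249/7 = 4869/7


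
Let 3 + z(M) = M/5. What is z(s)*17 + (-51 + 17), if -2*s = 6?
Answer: -476/5 ≈ -95.200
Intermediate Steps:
s = -3 (s = -½*6 = -3)
z(M) = -3 + M/5
z(s)*17 + (-51 + 17) = (-3 + (⅕)*(-3))*17 + (-51 + 17) = (-3 - ⅗)*17 - 34 = -18/5*17 - 34 = -306/5 - 34 = -476/5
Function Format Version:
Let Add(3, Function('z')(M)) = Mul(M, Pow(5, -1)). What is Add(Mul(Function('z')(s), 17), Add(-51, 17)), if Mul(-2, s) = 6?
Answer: Rational(-476, 5) ≈ -95.200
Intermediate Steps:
s = -3 (s = Mul(Rational(-1, 2), 6) = -3)
Function('z')(M) = Add(-3, Mul(Rational(1, 5), M)) (Function('z')(M) = Add(-3, Mul(M, Pow(5, -1))) = Add(-3, Mul(M, Rational(1, 5))) = Add(-3, Mul(Rational(1, 5), M)))
Add(Mul(Function('z')(s), 17), Add(-51, 17)) = Add(Mul(Add(-3, Mul(Rational(1, 5), -3)), 17), Add(-51, 17)) = Add(Mul(Add(-3, Rational(-3, 5)), 17), -34) = Add(Mul(Rational(-18, 5), 17), -34) = Add(Rational(-306, 5), -34) = Rational(-476, 5)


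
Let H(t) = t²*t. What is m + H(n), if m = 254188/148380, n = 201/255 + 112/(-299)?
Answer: 217259310221433268/121791144931594125 ≈ 1.7839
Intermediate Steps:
n = 10513/25415 (n = 201*(1/255) + 112*(-1/299) = 67/85 - 112/299 = 10513/25415 ≈ 0.41365)
m = 63547/37095 (m = 254188*(1/148380) = 63547/37095 ≈ 1.7131)
H(t) = t³
m + H(n) = 63547/37095 + (10513/25415)³ = 63547/37095 + 1161930075697/16416113348375 = 217259310221433268/121791144931594125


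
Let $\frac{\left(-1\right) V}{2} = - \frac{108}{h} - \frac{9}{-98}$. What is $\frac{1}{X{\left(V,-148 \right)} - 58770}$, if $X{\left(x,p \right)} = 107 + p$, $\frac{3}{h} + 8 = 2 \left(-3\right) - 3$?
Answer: $- \frac{1}{58811} \approx -1.7004 \cdot 10^{-5}$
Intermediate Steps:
$h = - \frac{3}{17}$ ($h = \frac{3}{-8 + \left(2 \left(-3\right) - 3\right)} = \frac{3}{-8 - 9} = \frac{3}{-17} = 3 \left(- \frac{1}{17}\right) = - \frac{3}{17} \approx -0.17647$)
$V = - \frac{59985}{49}$ ($V = - 2 \left(- \frac{108}{- \frac{3}{17}} - \frac{9}{-98}\right) = - 2 \left(\left(-108\right) \left(- \frac{17}{3}\right) - - \frac{9}{98}\right) = - 2 \left(612 + \frac{9}{98}\right) = \left(-2\right) \frac{59985}{98} = - \frac{59985}{49} \approx -1224.2$)
$\frac{1}{X{\left(V,-148 \right)} - 58770} = \frac{1}{\left(107 - 148\right) - 58770} = \frac{1}{-41 - 58770} = \frac{1}{-58811} = - \frac{1}{58811}$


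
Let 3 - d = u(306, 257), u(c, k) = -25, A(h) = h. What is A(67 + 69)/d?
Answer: 34/7 ≈ 4.8571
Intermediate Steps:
d = 28 (d = 3 - 1*(-25) = 3 + 25 = 28)
A(67 + 69)/d = (67 + 69)/28 = 136*(1/28) = 34/7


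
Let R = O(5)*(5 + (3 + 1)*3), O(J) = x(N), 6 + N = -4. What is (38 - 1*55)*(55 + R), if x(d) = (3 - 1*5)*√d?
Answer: -935 + 578*I*√10 ≈ -935.0 + 1827.8*I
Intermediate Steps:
N = -10 (N = -6 - 4 = -10)
x(d) = -2*√d (x(d) = (3 - 5)*√d = -2*√d)
O(J) = -2*I*√10
R = -34*I*√10 (R = (-2*I*√10)*(5 + (3 + 1)*3) = (-2*I*√10)*(5 + 4*3) = (-2*I*√10)*(5 + 12) = -2*I*√10*17 = -34*I*√10 ≈ -107.52*I)
(38 - 1*55)*(55 + R) = (38 - 1*55)*(55 - 34*I*√10) = (38 - 55)*(55 - 34*I*√10) = -17*(55 - 34*I*√10) = -935 + 578*I*√10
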